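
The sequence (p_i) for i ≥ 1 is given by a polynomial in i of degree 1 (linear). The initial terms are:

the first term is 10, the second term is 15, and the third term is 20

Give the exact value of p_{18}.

95

1st diffs: 5, 5 (constant).
So p_i = 5i + 5.
Evaluating at i = 18 gives p_{18} = 95.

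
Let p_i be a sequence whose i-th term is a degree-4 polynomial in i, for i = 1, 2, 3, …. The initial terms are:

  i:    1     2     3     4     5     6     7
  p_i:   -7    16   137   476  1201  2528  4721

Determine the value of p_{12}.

1st diffs: 23, 121, 339, 725, 1327, 2193.
2nd diffs: 98, 218, 386, 602, 866.
3rd diffs: 120, 168, 216, 264.
4th diffs: 48, 48, 48 (constant).
Newton forward-difference form: p_i = -7 + 23·C(i-1,1) + 98·C(i-1,2) + 120·C(i-1,3) + 48·C(i-1,4).
At i = 12: i-1 = 11, so p_{12} = -7 + 253 + 5390 + 19800 + 15840 = 41276.

41276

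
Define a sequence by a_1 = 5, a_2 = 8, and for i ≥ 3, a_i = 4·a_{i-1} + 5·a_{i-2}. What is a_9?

846357

Step forward from the initial values:
a_3 = 57;  a_4 = 268;  a_5 = 1357;  a_6 = 6768;  a_7 = 33857;  a_8 = 169268;  a_9 = 846357.
(Characteristic roots are 5 and -1.)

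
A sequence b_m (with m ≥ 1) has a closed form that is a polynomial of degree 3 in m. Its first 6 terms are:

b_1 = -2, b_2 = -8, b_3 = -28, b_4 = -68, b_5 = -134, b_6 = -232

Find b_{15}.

-3544

1st diffs: -6, -20, -40, -66, -98.
2nd diffs: -14, -20, -26, -32.
3rd diffs: -6, -6, -6 (constant).
Newton forward-difference form: b_m = -2 + (-6)·C(m-1,1) + (-14)·C(m-1,2) + (-6)·C(m-1,3).
At m = 15: m-1 = 14, so b_{15} = -2 - 84 - 1274 - 2184 = -3544.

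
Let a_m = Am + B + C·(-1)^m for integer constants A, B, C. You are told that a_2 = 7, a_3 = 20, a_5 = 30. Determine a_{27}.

At m = 2, 3, 5: 2A + B + C = 7; 3A + B - C = 20; 5A + B - C = 30.
Subtracting the first from the second: A - 2C = 13.
Subtracting the second from the third: 2A = 10.
Solving: C = -4, A = 5, then B = 1.
So a_m = 5·m + 1 + (-4)·(-1)^m; at m=27 this is 140.

140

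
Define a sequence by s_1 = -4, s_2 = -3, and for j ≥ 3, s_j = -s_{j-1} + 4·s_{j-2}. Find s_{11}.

-9853

Applying the relation repeatedly:
s_3 = -13;  s_4 = 1;  s_5 = -53;  s_6 = 57;  s_7 = -269;  s_8 = 497;  s_9 = -1573;  s_{10} = 3561;  s_{11} = -9853.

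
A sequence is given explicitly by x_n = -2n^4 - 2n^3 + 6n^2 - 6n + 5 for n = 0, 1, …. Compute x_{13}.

-60575

x_{13} = -2·13^4 - 2·13^3 + 6·13^2 - 6·13 + 5 = -60575.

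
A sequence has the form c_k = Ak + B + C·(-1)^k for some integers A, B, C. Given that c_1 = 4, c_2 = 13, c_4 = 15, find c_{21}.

24

The three given values yield: A + B - C = 4; 2A + B + C = 13; 4A + B + C = 15.
Subtracting the first from the second: A + 2C = 9.
Subtracting the second from the third: 2A = 2.
Solving: C = 4, A = 1, then B = 7.
So c_k = 1·k + 7 + 4·(-1)^k; at k=21 this is 24.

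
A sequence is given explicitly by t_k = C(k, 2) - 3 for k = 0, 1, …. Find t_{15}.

102

C(15, 2) = 105, so t_{15} = 102.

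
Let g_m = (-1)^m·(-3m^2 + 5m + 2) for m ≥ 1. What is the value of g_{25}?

1748

(-1)^25 = -1; -3m^2 + 5m + 2 at m=25 is -1748; so g_{25} = 1748.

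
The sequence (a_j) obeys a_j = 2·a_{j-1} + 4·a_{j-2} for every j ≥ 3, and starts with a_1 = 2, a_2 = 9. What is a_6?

912

Applying the relation repeatedly:
a_3 = 26  a_4 = 88  a_5 = 280  a_6 = 912.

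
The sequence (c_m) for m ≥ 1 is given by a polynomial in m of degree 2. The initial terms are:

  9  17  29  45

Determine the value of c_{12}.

1st diffs: 8, 12, 16.
2nd diffs: 4, 4 (constant).
So c_m = 2m^2 + 2m + 5.
Evaluating at m = 12 gives c_{12} = 317.

317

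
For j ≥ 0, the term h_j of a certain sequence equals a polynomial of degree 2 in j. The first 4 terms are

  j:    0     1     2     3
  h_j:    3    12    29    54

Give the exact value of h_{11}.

542

1st diffs: 9, 17, 25.
2nd diffs: 8, 8 (constant).
Newton forward-difference form: h_j = 3 + 9·C(j,1) + 8·C(j,2).
At j = 11: j = 11, so h_{11} = 3 + 99 + 440 = 542.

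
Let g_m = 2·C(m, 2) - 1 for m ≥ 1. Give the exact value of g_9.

71

C(9, 2) = 36, so g_9 = 71.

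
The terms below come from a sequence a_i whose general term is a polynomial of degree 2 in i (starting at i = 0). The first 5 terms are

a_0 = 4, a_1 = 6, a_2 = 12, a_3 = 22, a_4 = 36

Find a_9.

166

1st diffs: 2, 6, 10, 14.
2nd diffs: 4, 4, 4 (constant).
So a_i = 2i^2 + 4.
Evaluating at i = 9 gives a_9 = 166.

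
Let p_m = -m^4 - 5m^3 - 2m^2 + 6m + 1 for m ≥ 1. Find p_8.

p_8 = -1·8^4 - 5·8^3 - 2·8^2 + 6·8 + 1 = -6735.

-6735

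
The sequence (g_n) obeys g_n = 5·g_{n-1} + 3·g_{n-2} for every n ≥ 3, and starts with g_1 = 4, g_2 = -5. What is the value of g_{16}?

Step forward from the initial values:
g_3 = -13; g_4 = -80; g_5 = -439; …; g_{13} = -390650284; g_{14} = -2164742165; g_{15} = -11995661677; g_{16} = -66472534880.

-66472534880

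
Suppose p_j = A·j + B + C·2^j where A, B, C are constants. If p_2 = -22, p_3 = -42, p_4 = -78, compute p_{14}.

Write the equations: 2A + B + 4C = -22; 3A + B + 8C = -42; 4A + B + 16C = -78.
Subtracting the first from the second: A + 4C = -20.
Subtracting the second from the third: A + 8C = -36.
Solving: C = -4, A = -4, then B = 2.
Hence p_{14} = -4·14 + 2 + (-4)·16384 = -65590.

-65590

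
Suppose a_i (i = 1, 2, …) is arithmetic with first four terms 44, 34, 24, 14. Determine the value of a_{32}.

Common difference d = -10.
a_i = 44 + (i - 1)·(-10).
a_{32} = 44 + 31·(-10) = -266.

-266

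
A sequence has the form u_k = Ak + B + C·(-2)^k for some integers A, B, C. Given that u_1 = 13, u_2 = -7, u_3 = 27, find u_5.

95

Write the equations: A + B - 2C = 13; 2A + B + 4C = -7; 3A + B - 8C = 27.
Subtracting the first from the second: A + 6C = -20.
Subtracting the second from the third: A - 12C = 34.
Solving: C = -3, A = -2, then B = 9.
Hence u_5 = -2·5 + 9 + (-3)·(-32) = 95.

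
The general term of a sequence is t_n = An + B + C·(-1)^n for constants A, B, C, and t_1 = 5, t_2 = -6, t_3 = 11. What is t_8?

Write the equations: A + B - C = 5; 2A + B + C = -6; 3A + B - C = 11.
Subtracting the first from the second: A + 2C = -11.
Subtracting the second from the third: A - 2C = 17.
Solving: C = -7, A = 3, then B = -5.
Hence t_8 = 3·8 + (-5) + (-7)·1 = 12.

12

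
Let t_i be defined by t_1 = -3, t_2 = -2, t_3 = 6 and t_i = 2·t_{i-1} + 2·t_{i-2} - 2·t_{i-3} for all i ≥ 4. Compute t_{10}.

t_4 = 14, t_5 = 44, t_6 = 104, t_7 = 268, t_8 = 656, t_9 = 1640, t_{10} = 4056.

4056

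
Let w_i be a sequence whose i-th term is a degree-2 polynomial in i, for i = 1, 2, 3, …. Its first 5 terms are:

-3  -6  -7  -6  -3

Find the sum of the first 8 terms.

1st diffs: -3, -1, 1, 3.
2nd diffs: 2, 2, 2 (constant).
Newton forward-difference form: w_i = -3 + (-3)·C(i-1,1) + 2·C(i-1,2).
Continuing: 2, 9, 18.
Summing i = 1..8 (8 terms) gives 4.

4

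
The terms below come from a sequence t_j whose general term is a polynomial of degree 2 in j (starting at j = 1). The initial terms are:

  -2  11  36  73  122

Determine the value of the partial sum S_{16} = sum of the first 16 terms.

8248

1st diffs: 13, 25, 37, 49.
2nd diffs: 12, 12, 12 (constant).
Newton forward-difference form: t_j = -2 + 13·C(j-1,1) + 12·C(j-1,2).
Continuing: …, 183, 256, 341, 438, …, t_{16} = 1453.
Summing j = 1..16 (16 terms) gives 8248.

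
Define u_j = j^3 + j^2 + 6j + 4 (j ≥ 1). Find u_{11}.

1522

u_{11} = 1·11^3 + 1·11^2 + 6·11 + 4 = 1522.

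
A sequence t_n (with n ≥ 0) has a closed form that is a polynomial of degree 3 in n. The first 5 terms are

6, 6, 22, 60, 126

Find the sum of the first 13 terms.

1st diffs: 0, 16, 38, 66.
2nd diffs: 16, 22, 28.
3rd diffs: 6, 6 (constant).
Newton forward-difference form: t_n = 6 + 16·C(n,2) + 6·C(n,3).
Continuing: …, 226, 366, 552, 790, …, t_{12} = 2382.
Summing n = 0..12 (13 terms) gives 8944.

8944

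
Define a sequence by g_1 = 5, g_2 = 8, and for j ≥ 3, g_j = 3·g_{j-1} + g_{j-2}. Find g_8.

11312

g_3 = 29;  g_4 = 95;  g_5 = 314;  g_6 = 1037;  g_7 = 3425;  g_8 = 11312.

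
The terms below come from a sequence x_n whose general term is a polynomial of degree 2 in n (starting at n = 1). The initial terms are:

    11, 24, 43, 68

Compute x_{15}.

739

1st diffs: 13, 19, 25.
2nd diffs: 6, 6 (constant).
Newton forward-difference form: x_n = 11 + 13·C(n-1,1) + 6·C(n-1,2).
At n = 15: n-1 = 14, so x_{15} = 11 + 182 + 546 = 739.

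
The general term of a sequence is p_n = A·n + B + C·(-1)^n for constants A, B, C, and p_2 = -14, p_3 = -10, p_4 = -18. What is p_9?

-22

Plug in n = 2, 3, 4: 2A + B + C = -14; 3A + B - C = -10; 4A + B + C = -18.
Subtracting the first from the second: A - 2C = 4.
Subtracting the second from the third: A + 2C = -8.
Solving: C = -3, A = -2, then B = -7.
Therefore p_9 = -18 + (-7) + (-3)·(-1) = -22.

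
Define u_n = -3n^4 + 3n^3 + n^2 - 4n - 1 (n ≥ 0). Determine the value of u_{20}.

u_{20} = -3·20^4 + 3·20^3 + 1·20^2 - 4·20 - 1 = -455681.

-455681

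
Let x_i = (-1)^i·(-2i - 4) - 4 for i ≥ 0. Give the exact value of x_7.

(-1)^7 = -1; -2i - 4 at i=7 is -18; so x_7 = 14.

14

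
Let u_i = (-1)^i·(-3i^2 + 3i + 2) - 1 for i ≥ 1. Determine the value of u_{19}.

(-1)^19 = -1; -3i^2 + 3i + 2 at i=19 is -1024; so u_{19} = 1023.

1023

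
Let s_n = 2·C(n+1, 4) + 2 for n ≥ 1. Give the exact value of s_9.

422

C(10, 4) = 210, so s_9 = 422.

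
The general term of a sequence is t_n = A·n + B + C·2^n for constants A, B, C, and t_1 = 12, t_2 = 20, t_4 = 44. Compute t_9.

570

At n = 1, 2, 4: A + B + 2C = 12; 2A + B + 4C = 20; 4A + B + 16C = 44.
Subtracting the first from the second: A + 2C = 8.
Subtracting the second from the third: 2A + 12C = 24.
Solving: C = 1, A = 6, then B = 4.
Therefore t_9 = 54 + 4 + 1·512 = 570.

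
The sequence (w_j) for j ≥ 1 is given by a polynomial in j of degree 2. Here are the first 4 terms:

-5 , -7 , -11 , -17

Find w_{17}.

-277

1st diffs: -2, -4, -6.
2nd diffs: -2, -2 (constant).
So w_j = -j^2 + j - 5.
Evaluating at j = 17 gives w_{17} = -277.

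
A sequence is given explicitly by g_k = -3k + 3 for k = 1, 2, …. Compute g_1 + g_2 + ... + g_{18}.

-459

Over k = 1..18: Σk = 171.
Total = (-3)·171 + (3)·18 = -459.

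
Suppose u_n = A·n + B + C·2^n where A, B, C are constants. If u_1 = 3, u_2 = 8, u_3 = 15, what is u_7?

147

Write the equations: A + B + 2C = 3; 2A + B + 4C = 8; 3A + B + 8C = 15.
Subtracting the first from the second: A + 2C = 5.
Subtracting the second from the third: A + 4C = 7.
Solving: C = 1, A = 3, then B = -2.
Hence u_7 = 3·7 + (-2) + 1·128 = 147.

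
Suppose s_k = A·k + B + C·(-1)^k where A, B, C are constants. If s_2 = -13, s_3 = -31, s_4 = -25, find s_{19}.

-127

Plug in k = 2, 3, 4: 2A + B + C = -13; 3A + B - C = -31; 4A + B + C = -25.
Subtracting the first from the second: A - 2C = -18.
Subtracting the second from the third: A + 2C = 6.
Solving: C = 6, A = -6, then B = -7.
So s_k = -6·k + (-7) + 6·(-1)^k; at k=19 this is -127.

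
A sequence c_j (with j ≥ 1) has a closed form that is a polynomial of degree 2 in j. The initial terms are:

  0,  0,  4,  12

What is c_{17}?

480

1st diffs: 0, 4, 8.
2nd diffs: 4, 4 (constant).
So c_j = 2j^2 - 6j + 4.
Evaluating at j = 17 gives c_{17} = 480.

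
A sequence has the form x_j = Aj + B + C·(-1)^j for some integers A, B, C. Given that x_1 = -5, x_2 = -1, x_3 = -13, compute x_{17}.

-69

Write the equations: A + B - C = -5; 2A + B + C = -1; 3A + B - C = -13.
Subtracting the first from the second: A + 2C = 4.
Subtracting the second from the third: A - 2C = -12.
Solving: C = 4, A = -4, then B = 3.
Hence x_{17} = -4·17 + 3 + 4·(-1) = -69.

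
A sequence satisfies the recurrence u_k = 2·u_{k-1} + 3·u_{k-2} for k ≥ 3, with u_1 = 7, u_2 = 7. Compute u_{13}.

Applying the relation repeatedly:
u_3 = 35;  u_4 = 91;  u_5 = 287;  …;  u_{10} = 68887;  u_{11} = 206675;  u_{12} = 620011;  u_{13} = 1860047.
(Characteristic roots are 3 and -1.)

1860047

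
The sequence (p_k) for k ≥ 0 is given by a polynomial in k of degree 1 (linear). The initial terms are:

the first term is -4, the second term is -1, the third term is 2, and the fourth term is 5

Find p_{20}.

56

1st diffs: 3, 3, 3 (constant).
So p_k = 3k - 4.
Evaluating at k = 20 gives p_{20} = 56.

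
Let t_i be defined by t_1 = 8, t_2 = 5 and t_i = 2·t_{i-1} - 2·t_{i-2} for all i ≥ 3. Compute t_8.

Applying the relation repeatedly:
t_3 = -6, t_4 = -22, t_5 = -32, t_6 = -20, t_7 = 24, t_8 = 88.

88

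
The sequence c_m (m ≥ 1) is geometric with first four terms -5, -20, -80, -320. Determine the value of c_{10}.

-1310720

Common ratio r = 4.
c_m = (-5)·4^(m-1).
c_{10} = (-5)·4^9 = -1310720.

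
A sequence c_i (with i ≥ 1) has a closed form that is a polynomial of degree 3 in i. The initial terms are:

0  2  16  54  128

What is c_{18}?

1st diffs: 2, 14, 38, 74.
2nd diffs: 12, 24, 36.
3rd diffs: 12, 12 (constant).
Newton forward-difference form: c_i = 2·C(i-1,1) + 12·C(i-1,2) + 12·C(i-1,3).
At i = 18: i-1 = 17, so c_{18} = 34 + 1632 + 8160 = 9826.

9826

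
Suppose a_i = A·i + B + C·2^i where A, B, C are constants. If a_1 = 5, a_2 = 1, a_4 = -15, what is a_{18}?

The three given values yield: A + B + 2C = 5; 2A + B + 4C = 1; 4A + B + 16C = -15.
Subtracting the first from the second: A + 2C = -4.
Subtracting the second from the third: 2A + 12C = -16.
Solving: C = -1, A = -2, then B = 9.
So a_i = -2·i + 9 + (-1)·2^i; at i=18 this is -262171.

-262171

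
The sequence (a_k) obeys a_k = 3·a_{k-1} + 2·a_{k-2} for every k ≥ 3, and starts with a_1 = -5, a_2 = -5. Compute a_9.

Step forward from the initial values:
a_3 = -25, a_4 = -85, a_5 = -305, a_6 = -1085, a_7 = -3865, a_8 = -13765, a_9 = -49025.

-49025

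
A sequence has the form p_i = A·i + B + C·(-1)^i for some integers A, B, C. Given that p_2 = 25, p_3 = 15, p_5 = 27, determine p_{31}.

183

At i = 2, 3, 5: 2A + B + C = 25; 3A + B - C = 15; 5A + B - C = 27.
Subtracting the first from the second: A - 2C = -10.
Subtracting the second from the third: 2A = 12.
Solving: C = 8, A = 6, then B = 5.
Hence p_{31} = 6·31 + 5 + 8·(-1) = 183.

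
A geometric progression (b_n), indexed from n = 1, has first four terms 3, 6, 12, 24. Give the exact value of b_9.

768

Common ratio r = 2.
b_n = 3·2^(n-1).
b_9 = 3·2^8 = 768.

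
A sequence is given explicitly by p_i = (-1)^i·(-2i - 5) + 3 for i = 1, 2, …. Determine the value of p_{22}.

(-1)^22 = 1; -2i - 5 at i=22 is -49; so p_{22} = -46.

-46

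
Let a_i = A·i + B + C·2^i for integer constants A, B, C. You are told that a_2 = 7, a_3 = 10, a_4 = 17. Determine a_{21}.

Write the equations: 2A + B + 4C = 7; 3A + B + 8C = 10; 4A + B + 16C = 17.
Subtracting the first from the second: A + 4C = 3.
Subtracting the second from the third: A + 8C = 7.
Solving: C = 1, A = -1, then B = 5.
Therefore a_{21} = -21 + 5 + 1·2097152 = 2097136.

2097136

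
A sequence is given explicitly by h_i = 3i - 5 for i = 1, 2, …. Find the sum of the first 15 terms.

285

Over i = 1..15: Σi = 120.
Total = (3)·120 + (-5)·15 = 285.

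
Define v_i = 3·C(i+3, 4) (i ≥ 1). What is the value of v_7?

630

C(10, 4) = 210, so v_7 = 630.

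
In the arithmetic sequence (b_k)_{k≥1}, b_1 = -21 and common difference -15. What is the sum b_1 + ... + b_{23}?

b_k = -21 + (k - 1)·(-15).
b_{23} = -351; S = 23·(-21 + (-351))/2 = -4278.

-4278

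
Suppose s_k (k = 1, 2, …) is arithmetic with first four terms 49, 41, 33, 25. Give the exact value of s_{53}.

Common difference d = -8.
s_k = 49 + (k - 1)·(-8).
s_{53} = 49 + 52·(-8) = -367.

-367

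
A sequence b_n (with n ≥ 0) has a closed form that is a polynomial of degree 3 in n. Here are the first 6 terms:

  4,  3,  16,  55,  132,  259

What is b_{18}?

11920

1st diffs: -1, 13, 39, 77, 127.
2nd diffs: 14, 26, 38, 50.
3rd diffs: 12, 12, 12 (constant).
Newton forward-difference form: b_n = 4 + (-1)·C(n,1) + 14·C(n,2) + 12·C(n,3).
At n = 18: n = 18, so b_{18} = 4 - 18 + 2142 + 9792 = 11920.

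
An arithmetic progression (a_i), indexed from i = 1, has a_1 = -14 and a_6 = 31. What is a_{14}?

Common difference d = (31 - (-14)) / (6 - 1) = 9.
a_i = -14 + (i - 1)·9.
a_{14} = -14 + 13·9 = 103.

103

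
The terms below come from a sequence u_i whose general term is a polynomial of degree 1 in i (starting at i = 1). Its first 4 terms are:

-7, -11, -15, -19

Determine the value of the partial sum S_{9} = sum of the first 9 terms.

1st diffs: -4, -4, -4 (constant).
So u_i = -4i - 3.
Continuing: …, -23, -27, -31, -35, …, u_9 = -39.
Summing i = 1..9 (9 terms) gives -207.

-207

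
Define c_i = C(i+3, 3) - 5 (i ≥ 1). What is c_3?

15

C(6, 3) = 20, so c_3 = 15.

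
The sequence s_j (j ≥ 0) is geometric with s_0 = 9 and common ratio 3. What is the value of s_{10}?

531441

s_j = 9·3^(j-0).
s_{10} = 9·3^10 = 531441.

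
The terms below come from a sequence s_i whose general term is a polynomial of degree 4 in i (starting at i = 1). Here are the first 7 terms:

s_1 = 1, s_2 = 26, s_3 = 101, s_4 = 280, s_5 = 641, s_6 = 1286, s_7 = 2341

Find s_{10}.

1st diffs: 25, 75, 179, 361, 645, 1055.
2nd diffs: 50, 104, 182, 284, 410.
3rd diffs: 54, 78, 102, 126.
4th diffs: 24, 24, 24 (constant).
So s_i = i^4 - i^3 + 6i^2 - i - 4.
Evaluating at i = 10 gives s_{10} = 9586.

9586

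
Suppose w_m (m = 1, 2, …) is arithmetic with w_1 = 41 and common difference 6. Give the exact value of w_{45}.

w_m = 41 + (m - 1)·6.
w_{45} = 41 + 44·6 = 305.

305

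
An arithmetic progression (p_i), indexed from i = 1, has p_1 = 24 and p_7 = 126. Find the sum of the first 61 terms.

32574

Common difference d = (126 - 24) / (7 - 1) = 17.
p_i = 24 + (i - 1)·17.
p_{61} = 1044; S = 61·(24 + 1044)/2 = 32574.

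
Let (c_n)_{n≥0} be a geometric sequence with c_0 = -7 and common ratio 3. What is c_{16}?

c_n = (-7)·3^(n-0).
c_{16} = (-7)·3^16 = -301327047.

-301327047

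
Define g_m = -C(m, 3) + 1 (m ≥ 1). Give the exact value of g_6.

-19

C(6, 3) = 20, so g_6 = -19.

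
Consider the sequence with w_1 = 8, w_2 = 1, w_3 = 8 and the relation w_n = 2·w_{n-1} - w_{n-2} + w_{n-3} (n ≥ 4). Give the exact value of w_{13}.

3263

Iterate the recurrence:
w_4 = 23  w_5 = 39  w_6 = 63  w_7 = 110  w_8 = 196  w_9 = 345  w_{10} = 604  w_{11} = 1059  w_{12} = 1859  w_{13} = 3263.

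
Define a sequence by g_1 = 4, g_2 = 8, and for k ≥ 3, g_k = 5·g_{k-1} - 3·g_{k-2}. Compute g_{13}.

58202596

Iterate the recurrence:
g_3 = 28, g_4 = 116, g_5 = 496, …, g_{10} = 730628, g_{11} = 3143728, g_{12} = 13526756, g_{13} = 58202596.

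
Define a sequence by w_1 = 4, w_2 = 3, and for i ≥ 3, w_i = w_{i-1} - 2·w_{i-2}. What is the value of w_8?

Step forward from the initial values:
w_3 = -5  w_4 = -11  w_5 = -1  w_6 = 21  w_7 = 23  w_8 = -19.

-19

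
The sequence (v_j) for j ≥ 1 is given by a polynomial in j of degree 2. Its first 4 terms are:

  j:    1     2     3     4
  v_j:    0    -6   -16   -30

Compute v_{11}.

-240

1st diffs: -6, -10, -14.
2nd diffs: -4, -4 (constant).
Newton forward-difference form: v_j = (-6)·C(j-1,1) + (-4)·C(j-1,2).
At j = 11: j-1 = 10, so v_{11} = -60 - 180 = -240.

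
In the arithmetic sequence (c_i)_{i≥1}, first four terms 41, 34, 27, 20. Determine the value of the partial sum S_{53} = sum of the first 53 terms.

Common difference d = -7.
c_i = 41 + (i - 1)·(-7).
c_{53} = -323; S = 53·(41 + (-323))/2 = -7473.

-7473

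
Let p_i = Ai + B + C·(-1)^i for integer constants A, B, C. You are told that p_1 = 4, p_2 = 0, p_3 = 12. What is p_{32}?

The three given values yield: A + B - C = 4; 2A + B + C = 0; 3A + B - C = 12.
Subtracting the first from the second: A + 2C = -4.
Subtracting the second from the third: A - 2C = 12.
Solving: C = -4, A = 4, then B = -4.
Therefore p_{32} = 128 + (-4) + (-4)·1 = 120.

120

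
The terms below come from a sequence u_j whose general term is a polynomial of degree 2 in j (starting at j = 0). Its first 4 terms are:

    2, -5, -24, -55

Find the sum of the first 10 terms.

-1735

1st diffs: -7, -19, -31.
2nd diffs: -12, -12 (constant).
So u_j = -6j^2 - j + 2.
Continuing: …, -98, -153, -220, -299, …, u_9 = -493.
Summing j = 0..9 (10 terms) gives -1735.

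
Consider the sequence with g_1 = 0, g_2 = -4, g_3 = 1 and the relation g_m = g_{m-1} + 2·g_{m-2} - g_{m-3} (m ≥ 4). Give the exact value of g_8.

Applying the relation repeatedly:
g_4 = -7; g_5 = -1; g_6 = -16; g_7 = -11; g_8 = -42.

-42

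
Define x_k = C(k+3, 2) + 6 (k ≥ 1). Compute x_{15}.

C(18, 2) = 153, so x_{15} = 159.

159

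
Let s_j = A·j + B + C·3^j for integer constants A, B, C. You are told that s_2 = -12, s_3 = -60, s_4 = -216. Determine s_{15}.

Plug in j = 2, 3, 4: 2A + B + 9C = -12; 3A + B + 27C = -60; 4A + B + 81C = -216.
Subtracting the first from the second: A + 18C = -48.
Subtracting the second from the third: A + 54C = -156.
Solving: C = -3, A = 6, then B = 3.
Therefore s_{15} = 90 + 3 + (-3)·14348907 = -43046628.

-43046628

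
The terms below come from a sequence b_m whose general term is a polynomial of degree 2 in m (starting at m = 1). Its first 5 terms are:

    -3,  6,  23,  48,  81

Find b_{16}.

972

1st diffs: 9, 17, 25, 33.
2nd diffs: 8, 8, 8 (constant).
Newton forward-difference form: b_m = -3 + 9·C(m-1,1) + 8·C(m-1,2).
At m = 16: m-1 = 15, so b_{16} = -3 + 135 + 840 = 972.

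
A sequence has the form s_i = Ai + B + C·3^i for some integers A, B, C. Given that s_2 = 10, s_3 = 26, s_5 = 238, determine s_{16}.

Write the equations: 2A + B + 9C = 10; 3A + B + 27C = 26; 5A + B + 243C = 238.
Subtracting the first from the second: A + 18C = 16.
Subtracting the second from the third: 2A + 216C = 212.
Solving: C = 1, A = -2, then B = 5.
So s_i = -2·i + 5 + 1·3^i; at i=16 this is 43046694.

43046694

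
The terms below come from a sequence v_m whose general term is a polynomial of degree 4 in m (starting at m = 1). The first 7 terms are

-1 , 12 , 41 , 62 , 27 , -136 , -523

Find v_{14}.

1st diffs: 13, 29, 21, -35, -163, -387.
2nd diffs: 16, -8, -56, -128, -224.
3rd diffs: -24, -48, -72, -96.
4th diffs: -24, -24, -24 (constant).
So v_m = -m^4 + 6m^3 - 3m^2 - 5m + 2.
Evaluating at m = 14 gives v_{14} = -22608.

-22608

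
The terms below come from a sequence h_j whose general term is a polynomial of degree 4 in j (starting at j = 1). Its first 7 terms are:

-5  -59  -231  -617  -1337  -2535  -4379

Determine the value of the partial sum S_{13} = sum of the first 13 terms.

1st diffs: -54, -172, -386, -720, -1198, -1844.
2nd diffs: -118, -214, -334, -478, -646.
3rd diffs: -96, -120, -144, -168.
4th diffs: -24, -24, -24 (constant).
Newton forward-difference form: h_j = -5 + (-54)·C(j-1,1) + (-118)·C(j-1,2) + (-96)·C(j-1,3) + (-24)·C(j-1,4).
Continuing: …, -7061, -10797, -15827, -22415, …, h_{13} = -41441.
Summing j = 1..13 (13 terms) gives -137553.

-137553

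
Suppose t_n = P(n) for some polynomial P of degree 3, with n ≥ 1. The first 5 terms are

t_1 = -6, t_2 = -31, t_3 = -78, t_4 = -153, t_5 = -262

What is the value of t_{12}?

-2481

1st diffs: -25, -47, -75, -109.
2nd diffs: -22, -28, -34.
3rd diffs: -6, -6 (constant).
So t_n = -n^3 - 5n^2 - 3n + 3.
Evaluating at n = 12 gives t_{12} = -2481.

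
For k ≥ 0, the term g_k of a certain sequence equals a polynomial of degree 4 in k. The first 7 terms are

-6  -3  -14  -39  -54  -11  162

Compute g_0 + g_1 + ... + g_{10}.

8877

1st diffs: 3, -11, -25, -15, 43, 173.
2nd diffs: -14, -14, 10, 58, 130.
3rd diffs: 0, 24, 48, 72.
4th diffs: 24, 24, 24 (constant).
Newton forward-difference form: g_k = -6 + 3·C(k,1) + (-14)·C(k,2) + 24·C(k,4).
Continuing: 561, 1306, 2541, 4434.
Summing k = 0..10 (11 terms) gives 8877.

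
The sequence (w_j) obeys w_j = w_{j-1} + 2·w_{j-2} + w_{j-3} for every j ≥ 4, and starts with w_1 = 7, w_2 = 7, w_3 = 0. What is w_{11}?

Applying the relation repeatedly:
w_4 = 21;  w_5 = 28;  w_6 = 70;  w_7 = 147;  w_8 = 315;  w_9 = 679;  w_{10} = 1456;  w_{11} = 3129.

3129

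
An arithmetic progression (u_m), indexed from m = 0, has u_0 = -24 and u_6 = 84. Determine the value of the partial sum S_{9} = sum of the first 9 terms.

Common difference d = (84 - (-24)) / (6 - 0) = 18.
u_m = -24 + (m - 0)·18.
u_8 = 120; S = 9·(-24 + 120)/2 = 432.

432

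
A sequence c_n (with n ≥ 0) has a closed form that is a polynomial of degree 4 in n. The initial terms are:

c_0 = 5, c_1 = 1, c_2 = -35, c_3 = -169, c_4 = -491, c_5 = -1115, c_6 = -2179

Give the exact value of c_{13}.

1st diffs: -4, -36, -134, -322, -624, -1064.
2nd diffs: -32, -98, -188, -302, -440.
3rd diffs: -66, -90, -114, -138.
4th diffs: -24, -24, -24 (constant).
Newton forward-difference form: c_n = 5 + (-4)·C(n,1) + (-32)·C(n,2) + (-66)·C(n,3) + (-24)·C(n,4).
At n = 13: n = 13, so c_{13} = 5 - 52 - 2496 - 18876 - 17160 = -38579.

-38579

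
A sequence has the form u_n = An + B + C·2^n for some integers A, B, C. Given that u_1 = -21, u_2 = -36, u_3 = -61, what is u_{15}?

Plug in n = 1, 2, 3: A + B + 2C = -21; 2A + B + 4C = -36; 3A + B + 8C = -61.
Subtracting the first from the second: A + 2C = -15.
Subtracting the second from the third: A + 4C = -25.
Solving: C = -5, A = -5, then B = -6.
Therefore u_{15} = -75 + (-6) + (-5)·32768 = -163921.

-163921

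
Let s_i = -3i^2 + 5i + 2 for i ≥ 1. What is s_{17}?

-780

s_{17} = -3·17^2 + 5·17 + 2 = -780.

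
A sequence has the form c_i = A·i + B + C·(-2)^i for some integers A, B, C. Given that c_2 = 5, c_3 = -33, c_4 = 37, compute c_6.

At i = 2, 3, 4: 2A + B + 4C = 5; 3A + B - 8C = -33; 4A + B + 16C = 37.
Subtracting the first from the second: A - 12C = -38.
Subtracting the second from the third: A + 24C = 70.
Solving: C = 3, A = -2, then B = -3.
So c_i = -2·i + (-3) + 3·(-2)^i; at i=6 this is 177.

177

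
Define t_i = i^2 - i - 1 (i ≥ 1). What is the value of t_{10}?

t_{10} = 1·10^2 - 1·10 - 1 = 89.

89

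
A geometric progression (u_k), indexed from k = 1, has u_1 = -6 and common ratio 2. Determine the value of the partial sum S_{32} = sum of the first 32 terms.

-25769803770

u_k = (-6)·2^(k-1).
S = (-6)·(2^32 - 1)/(2 - 1) = (-6)·(4294967296 - 1)/(1) = -25769803770.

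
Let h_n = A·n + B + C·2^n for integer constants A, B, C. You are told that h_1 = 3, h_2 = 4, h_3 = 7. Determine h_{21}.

At n = 1, 2, 3: A + B + 2C = 3; 2A + B + 4C = 4; 3A + B + 8C = 7.
Subtracting the first from the second: A + 2C = 1.
Subtracting the second from the third: A + 4C = 3.
Solving: C = 1, A = -1, then B = 2.
Hence h_{21} = -1·21 + 2 + 1·2097152 = 2097133.

2097133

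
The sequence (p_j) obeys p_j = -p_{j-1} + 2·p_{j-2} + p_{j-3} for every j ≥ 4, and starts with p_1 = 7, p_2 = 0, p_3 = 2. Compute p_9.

Step forward from the initial values:
p_4 = 5;  p_5 = -1;  p_6 = 13;  p_7 = -10;  p_8 = 35;  p_9 = -42.

-42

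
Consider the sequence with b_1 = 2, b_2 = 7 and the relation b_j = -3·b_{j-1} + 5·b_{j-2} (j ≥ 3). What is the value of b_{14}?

105978607

Applying the relation repeatedly:
b_3 = -11  b_4 = 68  b_5 = -259  …  b_{11} = -1438031  b_{12} = 6029153  b_{13} = -25277614  b_{14} = 105978607.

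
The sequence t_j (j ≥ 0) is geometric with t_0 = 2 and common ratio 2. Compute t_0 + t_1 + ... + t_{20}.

t_j = 2·2^(j-0).
S = 2·(2^21 - 1)/(2 - 1) = 2·(2097152 - 1)/(1) = 4194302.

4194302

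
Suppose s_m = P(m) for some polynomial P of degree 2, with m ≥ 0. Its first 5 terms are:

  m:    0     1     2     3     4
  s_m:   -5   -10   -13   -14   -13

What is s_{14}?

1st diffs: -5, -3, -1, 1.
2nd diffs: 2, 2, 2 (constant).
Newton forward-difference form: s_m = -5 + (-5)·C(m,1) + 2·C(m,2).
At m = 14: m = 14, so s_{14} = -5 - 70 + 182 = 107.

107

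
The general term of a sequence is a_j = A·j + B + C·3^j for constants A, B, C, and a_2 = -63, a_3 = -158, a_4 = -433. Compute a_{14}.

-23914923

Write the equations: 2A + B + 9C = -63; 3A + B + 27C = -158; 4A + B + 81C = -433.
Subtracting the first from the second: A + 18C = -95.
Subtracting the second from the third: A + 54C = -275.
Solving: C = -5, A = -5, then B = -8.
So a_j = -5·j + (-8) + (-5)·3^j; at j=14 this is -23914923.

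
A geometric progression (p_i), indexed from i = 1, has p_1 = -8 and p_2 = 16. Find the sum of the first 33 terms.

-22906492248

Common ratio r = -2.
p_i = (-8)·(-2)^(i-1).
S = (-8)·((-2)^33 - 1)/(-2 - 1) = (-8)·(-8589934592 - 1)/(-3) = -22906492248.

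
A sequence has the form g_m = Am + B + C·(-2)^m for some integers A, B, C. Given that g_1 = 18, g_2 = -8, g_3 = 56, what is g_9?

2600

At m = 1, 2, 3: A + B - 2C = 18; 2A + B + 4C = -8; 3A + B - 8C = 56.
Subtracting the first from the second: A + 6C = -26.
Subtracting the second from the third: A - 12C = 64.
Solving: C = -5, A = 4, then B = 4.
Therefore g_9 = 36 + 4 + (-5)·(-512) = 2600.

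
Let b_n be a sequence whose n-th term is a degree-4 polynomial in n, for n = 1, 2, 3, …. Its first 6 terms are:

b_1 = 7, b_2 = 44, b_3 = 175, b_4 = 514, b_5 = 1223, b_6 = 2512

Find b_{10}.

19348

1st diffs: 37, 131, 339, 709, 1289.
2nd diffs: 94, 208, 370, 580.
3rd diffs: 114, 162, 210.
4th diffs: 48, 48 (constant).
So b_n = 2n^4 - n^3 + 3n^2 + 5n - 2.
Evaluating at n = 10 gives b_{10} = 19348.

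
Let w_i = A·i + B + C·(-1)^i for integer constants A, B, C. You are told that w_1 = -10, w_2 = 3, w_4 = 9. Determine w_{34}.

99

Write the equations: A + B - C = -10; 2A + B + C = 3; 4A + B + C = 9.
Subtracting the first from the second: A + 2C = 13.
Subtracting the second from the third: 2A = 6.
Solving: C = 5, A = 3, then B = -8.
So w_i = 3·i + (-8) + 5·(-1)^i; at i=34 this is 99.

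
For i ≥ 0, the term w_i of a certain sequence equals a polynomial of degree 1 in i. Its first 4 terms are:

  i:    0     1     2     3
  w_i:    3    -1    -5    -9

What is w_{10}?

1st diffs: -4, -4, -4 (constant).
So w_i = -4i + 3.
Evaluating at i = 10 gives w_{10} = -37.

-37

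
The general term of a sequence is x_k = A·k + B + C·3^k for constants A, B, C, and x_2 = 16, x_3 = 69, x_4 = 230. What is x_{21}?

31381059579

Write the equations: 2A + B + 9C = 16; 3A + B + 27C = 69; 4A + B + 81C = 230.
Subtracting the first from the second: A + 18C = 53.
Subtracting the second from the third: A + 54C = 161.
Solving: C = 3, A = -1, then B = -9.
Therefore x_{21} = -21 + (-9) + 3·10460353203 = 31381059579.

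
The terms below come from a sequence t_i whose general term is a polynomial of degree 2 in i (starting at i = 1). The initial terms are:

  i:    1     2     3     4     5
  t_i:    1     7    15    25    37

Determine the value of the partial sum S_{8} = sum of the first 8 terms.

288

1st diffs: 6, 8, 10, 12.
2nd diffs: 2, 2, 2 (constant).
Newton forward-difference form: t_i = 1 + 6·C(i-1,1) + 2·C(i-1,2).
Continuing: 51, 67, 85.
Summing i = 1..8 (8 terms) gives 288.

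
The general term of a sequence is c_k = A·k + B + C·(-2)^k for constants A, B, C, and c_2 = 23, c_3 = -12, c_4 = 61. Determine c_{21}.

-6291426

At k = 2, 3, 4: 2A + B + 4C = 23; 3A + B - 8C = -12; 4A + B + 16C = 61.
Subtracting the first from the second: A - 12C = -35.
Subtracting the second from the third: A + 24C = 73.
Solving: C = 3, A = 1, then B = 9.
Hence c_{21} = 1·21 + 9 + 3·(-2097152) = -6291426.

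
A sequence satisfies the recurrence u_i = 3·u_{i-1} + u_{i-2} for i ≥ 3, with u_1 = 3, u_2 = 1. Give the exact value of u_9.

7494

Applying the relation repeatedly:
u_3 = 6;  u_4 = 19;  u_5 = 63;  u_6 = 208;  u_7 = 687;  u_8 = 2269;  u_9 = 7494.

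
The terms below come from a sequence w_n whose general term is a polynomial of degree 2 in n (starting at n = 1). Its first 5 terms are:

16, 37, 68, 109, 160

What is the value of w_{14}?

1st diffs: 21, 31, 41, 51.
2nd diffs: 10, 10, 10 (constant).
Newton forward-difference form: w_n = 16 + 21·C(n-1,1) + 10·C(n-1,2).
At n = 14: n-1 = 13, so w_{14} = 16 + 273 + 780 = 1069.

1069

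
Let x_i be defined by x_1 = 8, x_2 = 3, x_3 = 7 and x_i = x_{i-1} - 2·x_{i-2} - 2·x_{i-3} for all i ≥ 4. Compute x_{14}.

Compute successive terms:
x_4 = -15; x_5 = -35; x_6 = -19; …; x_{11} = -983; x_{12} = -163; x_{13} = 2753; x_{14} = 5045.

5045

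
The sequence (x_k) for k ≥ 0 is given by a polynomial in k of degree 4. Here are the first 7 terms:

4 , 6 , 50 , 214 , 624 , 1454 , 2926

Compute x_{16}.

136116

1st diffs: 2, 44, 164, 410, 830, 1472.
2nd diffs: 42, 120, 246, 420, 642.
3rd diffs: 78, 126, 174, 222.
4th diffs: 48, 48, 48 (constant).
Newton forward-difference form: x_k = 4 + 2·C(k,1) + 42·C(k,2) + 78·C(k,3) + 48·C(k,4).
At k = 16: k = 16, so x_{16} = 4 + 32 + 5040 + 43680 + 87360 = 136116.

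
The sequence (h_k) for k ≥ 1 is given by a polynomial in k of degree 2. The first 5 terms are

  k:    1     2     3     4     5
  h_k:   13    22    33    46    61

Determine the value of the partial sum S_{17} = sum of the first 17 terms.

1st diffs: 9, 11, 13, 15.
2nd diffs: 2, 2, 2 (constant).
Newton forward-difference form: h_k = 13 + 9·C(k-1,1) + 2·C(k-1,2).
Continuing: …, 78, 97, 118, 141, …, h_{17} = 397.
Summing k = 1..17 (17 terms) gives 2805.

2805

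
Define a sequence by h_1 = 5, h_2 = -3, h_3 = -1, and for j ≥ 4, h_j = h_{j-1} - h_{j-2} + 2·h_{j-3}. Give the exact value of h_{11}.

51

Applying the relation repeatedly:
h_4 = 12;  h_5 = 7;  h_6 = -7;  h_7 = 10;  h_8 = 31;  h_9 = 7;  h_{10} = -4;  h_{11} = 51.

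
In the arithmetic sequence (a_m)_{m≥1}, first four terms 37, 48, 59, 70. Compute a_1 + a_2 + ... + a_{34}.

7429

Common difference d = 11.
a_m = 37 + (m - 1)·11.
a_{34} = 400; S = 34·(37 + 400)/2 = 7429.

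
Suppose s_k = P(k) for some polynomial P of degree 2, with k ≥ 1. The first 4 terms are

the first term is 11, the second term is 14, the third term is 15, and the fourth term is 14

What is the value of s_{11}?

-49

1st diffs: 3, 1, -1.
2nd diffs: -2, -2 (constant).
So s_k = -k^2 + 6k + 6.
Evaluating at k = 11 gives s_{11} = -49.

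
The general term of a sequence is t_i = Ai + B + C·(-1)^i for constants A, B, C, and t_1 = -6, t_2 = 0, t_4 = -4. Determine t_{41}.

-86

The three given values yield: A + B - C = -6; 2A + B + C = 0; 4A + B + C = -4.
Subtracting the first from the second: A + 2C = 6.
Subtracting the second from the third: 2A = -4.
Solving: C = 4, A = -2, then B = 0.
So t_i = -2·i + 0 + 4·(-1)^i; at i=41 this is -86.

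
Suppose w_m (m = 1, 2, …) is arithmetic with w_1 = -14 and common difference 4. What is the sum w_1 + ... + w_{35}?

1890

w_m = -14 + (m - 1)·4.
w_{35} = 122; S = 35·(-14 + 122)/2 = 1890.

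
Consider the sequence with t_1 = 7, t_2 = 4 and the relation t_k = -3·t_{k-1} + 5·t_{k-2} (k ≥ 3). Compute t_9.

Step forward from the initial values:
t_3 = 23;  t_4 = -49;  t_5 = 262;  t_6 = -1031;  t_7 = 4403;  t_8 = -18364;  t_9 = 77107.

77107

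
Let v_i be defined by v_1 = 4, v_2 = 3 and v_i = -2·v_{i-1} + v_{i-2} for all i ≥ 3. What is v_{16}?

261947

Compute successive terms:
v_3 = -2;  v_4 = 7;  v_5 = -16;  …;  v_{13} = -18616;  v_{14} = 44943;  v_{15} = -108502;  v_{16} = 261947.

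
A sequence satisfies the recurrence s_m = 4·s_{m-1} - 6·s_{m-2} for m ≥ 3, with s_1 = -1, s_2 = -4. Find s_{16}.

487424

Step forward from the initial values:
s_3 = -10;  s_4 = -16;  s_5 = -4;  …;  s_{13} = -79936;  s_{14} = -143104;  s_{15} = -92800;  s_{16} = 487424.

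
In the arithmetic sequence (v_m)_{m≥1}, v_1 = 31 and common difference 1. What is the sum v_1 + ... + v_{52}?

v_m = 31 + (m - 1)·1.
v_{52} = 82; S = 52·(31 + 82)/2 = 2938.

2938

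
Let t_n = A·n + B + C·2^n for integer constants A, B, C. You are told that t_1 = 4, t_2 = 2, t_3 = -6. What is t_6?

Write the equations: A + B + 2C = 4; 2A + B + 4C = 2; 3A + B + 8C = -6.
Subtracting the first from the second: A + 2C = -2.
Subtracting the second from the third: A + 4C = -8.
Solving: C = -3, A = 4, then B = 6.
Hence t_6 = 4·6 + 6 + (-3)·64 = -162.

-162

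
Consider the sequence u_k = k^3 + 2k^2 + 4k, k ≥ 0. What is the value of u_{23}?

13317

u_{23} = 1·23^3 + 2·23^2 + 4·23 = 13317.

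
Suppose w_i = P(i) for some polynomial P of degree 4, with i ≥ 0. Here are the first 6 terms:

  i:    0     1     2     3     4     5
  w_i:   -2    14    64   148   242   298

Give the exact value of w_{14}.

1st diffs: 16, 50, 84, 94, 56.
2nd diffs: 34, 34, 10, -38.
3rd diffs: 0, -24, -48.
4th diffs: -24, -24 (constant).
So w_i = -i^4 + 6i^3 + 6i^2 + 5i - 2.
Evaluating at i = 14 gives w_{14} = -20708.

-20708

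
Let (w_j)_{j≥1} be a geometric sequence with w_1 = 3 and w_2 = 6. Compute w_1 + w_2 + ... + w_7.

Common ratio r = 2.
w_j = 3·2^(j-1).
S = 3·(2^7 - 1)/(2 - 1) = 3·(128 - 1)/(1) = 381.

381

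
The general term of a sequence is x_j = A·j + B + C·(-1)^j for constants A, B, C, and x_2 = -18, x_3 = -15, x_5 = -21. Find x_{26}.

-90

The three given values yield: 2A + B + C = -18; 3A + B - C = -15; 5A + B - C = -21.
Subtracting the first from the second: A - 2C = 3.
Subtracting the second from the third: 2A = -6.
Solving: C = -3, A = -3, then B = -9.
So x_j = -3·j + (-9) + (-3)·(-1)^j; at j=26 this is -90.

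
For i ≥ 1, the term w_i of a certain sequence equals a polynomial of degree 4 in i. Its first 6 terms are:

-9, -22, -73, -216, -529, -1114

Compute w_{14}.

1st diffs: -13, -51, -143, -313, -585.
2nd diffs: -38, -92, -170, -272.
3rd diffs: -54, -78, -102.
4th diffs: -24, -24 (constant).
Newton forward-difference form: w_i = -9 + (-13)·C(i-1,1) + (-38)·C(i-1,2) + (-54)·C(i-1,3) + (-24)·C(i-1,4).
At i = 14: i-1 = 13, so w_{14} = -9 - 169 - 2964 - 15444 - 17160 = -35746.

-35746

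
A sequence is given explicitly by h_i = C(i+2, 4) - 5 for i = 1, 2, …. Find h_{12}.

C(14, 4) = 1001, so h_{12} = 996.

996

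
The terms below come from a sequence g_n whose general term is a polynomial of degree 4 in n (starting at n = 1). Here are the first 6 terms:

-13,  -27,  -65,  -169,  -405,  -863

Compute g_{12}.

1st diffs: -14, -38, -104, -236, -458.
2nd diffs: -24, -66, -132, -222.
3rd diffs: -42, -66, -90.
4th diffs: -24, -24 (constant).
So g_n = -n^4 + 3n^3 - 5n^2 - 5n - 5.
Evaluating at n = 12 gives g_{12} = -16337.

-16337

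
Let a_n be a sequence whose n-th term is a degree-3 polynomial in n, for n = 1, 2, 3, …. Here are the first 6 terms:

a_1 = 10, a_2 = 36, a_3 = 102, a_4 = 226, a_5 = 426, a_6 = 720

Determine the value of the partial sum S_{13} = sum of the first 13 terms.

1st diffs: 26, 66, 124, 200, 294.
2nd diffs: 40, 58, 76, 94.
3rd diffs: 18, 18, 18 (constant).
So a_n = 3n^3 + 2n^2 - n + 6.
Continuing: …, 1126, 1662, 2346, 3196, …, a_{13} = 6922.
Summing n = 1..13 (13 terms) gives 26468.

26468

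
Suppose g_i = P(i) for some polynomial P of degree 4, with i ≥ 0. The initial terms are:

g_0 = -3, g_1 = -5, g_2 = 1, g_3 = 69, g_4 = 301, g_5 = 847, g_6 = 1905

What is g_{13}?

1st diffs: -2, 6, 68, 232, 546, 1058.
2nd diffs: 8, 62, 164, 314, 512.
3rd diffs: 54, 102, 150, 198.
4th diffs: 48, 48, 48 (constant).
So g_i = 2i^4 - 3i^3 - i^2 - 3.
Evaluating at i = 13 gives g_{13} = 50359.

50359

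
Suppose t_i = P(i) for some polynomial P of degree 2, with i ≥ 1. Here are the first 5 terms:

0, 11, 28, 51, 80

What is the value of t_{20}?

1235

1st diffs: 11, 17, 23, 29.
2nd diffs: 6, 6, 6 (constant).
So t_i = 3i^2 + 2i - 5.
Evaluating at i = 20 gives t_{20} = 1235.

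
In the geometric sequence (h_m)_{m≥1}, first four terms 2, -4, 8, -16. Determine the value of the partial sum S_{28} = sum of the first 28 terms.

-178956970

Common ratio r = -2.
h_m = 2·(-2)^(m-1).
S = 2·((-2)^28 - 1)/(-2 - 1) = 2·(268435456 - 1)/(-3) = -178956970.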